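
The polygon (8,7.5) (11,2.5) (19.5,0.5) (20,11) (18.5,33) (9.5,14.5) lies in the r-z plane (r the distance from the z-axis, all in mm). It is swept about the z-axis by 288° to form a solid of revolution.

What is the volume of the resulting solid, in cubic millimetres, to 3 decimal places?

Profile (r,z), 6 vertices: (8,7.5) (11,2.5) (19.5,0.5) (20,11) (18.5,33) (9.5,14.5)
edge 0: (8,7.5)→(11,2.5)  cross = 8·2.5 − 11·7.5 = -62.5000; (r_i+r_j)·cross = 19·-62.5000 = -1187.5000
edge 1: (11,2.5)→(19.5,0.5)  cross = 11·0.5 − 19.5·2.5 = -43.2500; (r_i+r_j)·cross = 30.5·-43.2500 = -1319.1250
edge 2: (19.5,0.5)→(20,11)  cross = 19.5·11 − 20·0.5 = 204.5000; (r_i+r_j)·cross = 39.5·204.5000 = 8077.7500
edge 3: (20,11)→(18.5,33)  cross = 20·33 − 18.5·11 = 456.5000; (r_i+r_j)·cross = 38.5·456.5000 = 17575.2500
edge 4: (18.5,33)→(9.5,14.5)  cross = 18.5·14.5 − 9.5·33 = -45.2500; (r_i+r_j)·cross = 28·-45.2500 = -1267.0000
edge 5: (9.5,14.5)→(8,7.5)  cross = 9.5·7.5 − 8·14.5 = -44.7500; (r_i+r_j)·cross = 17.5·-44.7500 = -783.1250
Σcross = 465.2500 → A = |Σcross|/2 = 232.6250 mm²
Σ(r_i+r_j)·cross = 21096.2500 → first moment M = |Σ|/6 = 3516.0417
R_c = M/A = 3516.0417/232.6250 = 15.1146 mm
θ = 288° = 5.026548 rad
V = θ·R_c·A = 5.026548·15.1146·232.6250 = 17673.553 mm³

Volume = 17673.553 mm³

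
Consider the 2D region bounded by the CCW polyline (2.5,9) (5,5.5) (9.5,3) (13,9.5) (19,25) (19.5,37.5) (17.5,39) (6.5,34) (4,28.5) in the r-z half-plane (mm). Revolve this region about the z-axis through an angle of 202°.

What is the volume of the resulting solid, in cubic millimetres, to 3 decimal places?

Profile (r,z), 9 vertices: (2.5,9) (5,5.5) (9.5,3) (13,9.5) (19,25) (19.5,37.5) (17.5,39) (6.5,34) (4,28.5)
edge 0: (2.5,9)→(5,5.5)  cross = 2.5·5.5 − 5·9 = -31.2500; (r_i+r_j)·cross = 7.5·-31.2500 = -234.3750
edge 1: (5,5.5)→(9.5,3)  cross = 5·3 − 9.5·5.5 = -37.2500; (r_i+r_j)·cross = 14.5·-37.2500 = -540.1250
edge 2: (9.5,3)→(13,9.5)  cross = 9.5·9.5 − 13·3 = 51.2500; (r_i+r_j)·cross = 22.5·51.2500 = 1153.1250
edge 3: (13,9.5)→(19,25)  cross = 13·25 − 19·9.5 = 144.5000; (r_i+r_j)·cross = 32·144.5000 = 4624.0000
edge 4: (19,25)→(19.5,37.5)  cross = 19·37.5 − 19.5·25 = 225.0000; (r_i+r_j)·cross = 38.5·225.0000 = 8662.5000
edge 5: (19.5,37.5)→(17.5,39)  cross = 19.5·39 − 17.5·37.5 = 104.2500; (r_i+r_j)·cross = 37·104.2500 = 3857.2500
edge 6: (17.5,39)→(6.5,34)  cross = 17.5·34 − 6.5·39 = 341.5000; (r_i+r_j)·cross = 24·341.5000 = 8196.0000
edge 7: (6.5,34)→(4,28.5)  cross = 6.5·28.5 − 4·34 = 49.2500; (r_i+r_j)·cross = 10.5·49.2500 = 517.1250
edge 8: (4,28.5)→(2.5,9)  cross = 4·9 − 2.5·28.5 = -35.2500; (r_i+r_j)·cross = 6.5·-35.2500 = -229.1250
Σcross = 812.0000 → A = |Σcross|/2 = 406.0000 mm²
Σ(r_i+r_j)·cross = 26006.3750 → first moment M = |Σ|/6 = 4334.3958
R_c = M/A = 4334.3958/406.0000 = 10.6759 mm
θ = 202° = 3.525565 rad
V = θ·R_c·A = 3.525565·10.6759·406.0000 = 15281.195 mm³

Volume = 15281.195 mm³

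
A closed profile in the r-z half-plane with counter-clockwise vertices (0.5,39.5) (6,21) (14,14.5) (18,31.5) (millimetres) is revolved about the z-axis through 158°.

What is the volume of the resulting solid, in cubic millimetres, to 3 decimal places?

Profile (r,z), 4 vertices: (0.5,39.5) (6,21) (14,14.5) (18,31.5)
edge 0: (0.5,39.5)→(6,21)  cross = 0.5·21 − 6·39.5 = -226.5000; (r_i+r_j)·cross = 6.5·-226.5000 = -1472.2500
edge 1: (6,21)→(14,14.5)  cross = 6·14.5 − 14·21 = -207.0000; (r_i+r_j)·cross = 20·-207.0000 = -4140.0000
edge 2: (14,14.5)→(18,31.5)  cross = 14·31.5 − 18·14.5 = 180.0000; (r_i+r_j)·cross = 32·180.0000 = 5760.0000
edge 3: (18,31.5)→(0.5,39.5)  cross = 18·39.5 − 0.5·31.5 = 695.2500; (r_i+r_j)·cross = 18.5·695.2500 = 12862.1250
Σcross = 441.7500 → A = |Σcross|/2 = 220.8750 mm²
Σ(r_i+r_j)·cross = 13009.8750 → first moment M = |Σ|/6 = 2168.3125
R_c = M/A = 2168.3125/220.8750 = 9.8169 mm
θ = 158° = 2.757620 rad
V = θ·R_c·A = 2.757620·9.8169·220.8750 = 5979.382 mm³

Volume = 5979.382 mm³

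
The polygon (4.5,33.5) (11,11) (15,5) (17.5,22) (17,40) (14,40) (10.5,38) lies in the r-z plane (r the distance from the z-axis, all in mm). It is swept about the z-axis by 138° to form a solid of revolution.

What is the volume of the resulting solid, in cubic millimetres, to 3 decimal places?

Volume = 8228.826 mm³

Profile (r,z), 7 vertices: (4.5,33.5) (11,11) (15,5) (17.5,22) (17,40) (14,40) (10.5,38)
edge 0: (4.5,33.5)→(11,11)  cross = 4.5·11 − 11·33.5 = -319.0000; (r_i+r_j)·cross = 15.5·-319.0000 = -4944.5000
edge 1: (11,11)→(15,5)  cross = 11·5 − 15·11 = -110.0000; (r_i+r_j)·cross = 26·-110.0000 = -2860.0000
edge 2: (15,5)→(17.5,22)  cross = 15·22 − 17.5·5 = 242.5000; (r_i+r_j)·cross = 32.5·242.5000 = 7881.2500
edge 3: (17.5,22)→(17,40)  cross = 17.5·40 − 17·22 = 326.0000; (r_i+r_j)·cross = 34.5·326.0000 = 11247.0000
edge 4: (17,40)→(14,40)  cross = 17·40 − 14·40 = 120.0000; (r_i+r_j)·cross = 31·120.0000 = 3720.0000
edge 5: (14,40)→(10.5,38)  cross = 14·38 − 10.5·40 = 112.0000; (r_i+r_j)·cross = 24.5·112.0000 = 2744.0000
edge 6: (10.5,38)→(4.5,33.5)  cross = 10.5·33.5 − 4.5·38 = 180.7500; (r_i+r_j)·cross = 15·180.7500 = 2711.2500
Σcross = 552.2500 → A = |Σcross|/2 = 276.1250 mm²
Σ(r_i+r_j)·cross = 20499.0000 → first moment M = |Σ|/6 = 3416.5000
R_c = M/A = 3416.5000/276.1250 = 12.3730 mm
θ = 138° = 2.408554 rad
V = θ·R_c·A = 2.408554·12.3730·276.1250 = 8228.826 mm³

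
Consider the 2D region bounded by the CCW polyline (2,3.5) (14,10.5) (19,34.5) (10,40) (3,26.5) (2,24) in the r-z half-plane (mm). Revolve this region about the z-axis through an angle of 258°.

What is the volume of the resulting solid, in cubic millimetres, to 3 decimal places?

Profile (r,z), 6 vertices: (2,3.5) (14,10.5) (19,34.5) (10,40) (3,26.5) (2,24)
edge 0: (2,3.5)→(14,10.5)  cross = 2·10.5 − 14·3.5 = -28.0000; (r_i+r_j)·cross = 16·-28.0000 = -448.0000
edge 1: (14,10.5)→(19,34.5)  cross = 14·34.5 − 19·10.5 = 283.5000; (r_i+r_j)·cross = 33·283.5000 = 9355.5000
edge 2: (19,34.5)→(10,40)  cross = 19·40 − 10·34.5 = 415.0000; (r_i+r_j)·cross = 29·415.0000 = 12035.0000
edge 3: (10,40)→(3,26.5)  cross = 10·26.5 − 3·40 = 145.0000; (r_i+r_j)·cross = 13·145.0000 = 1885.0000
edge 4: (3,26.5)→(2,24)  cross = 3·24 − 2·26.5 = 19.0000; (r_i+r_j)·cross = 5·19.0000 = 95.0000
edge 5: (2,24)→(2,3.5)  cross = 2·3.5 − 2·24 = -41.0000; (r_i+r_j)·cross = 4·-41.0000 = -164.0000
Σcross = 793.5000 → A = |Σcross|/2 = 396.7500 mm²
Σ(r_i+r_j)·cross = 22758.5000 → first moment M = |Σ|/6 = 3793.0833
R_c = M/A = 3793.0833/396.7500 = 9.5604 mm
θ = 258° = 4.502949 rad
V = θ·R_c·A = 4.502949·9.5604·396.7500 = 17080.063 mm³

Volume = 17080.063 mm³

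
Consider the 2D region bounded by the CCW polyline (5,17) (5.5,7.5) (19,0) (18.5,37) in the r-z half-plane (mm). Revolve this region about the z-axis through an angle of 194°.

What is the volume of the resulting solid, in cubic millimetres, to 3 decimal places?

Volume = 14292.330 mm³

Profile (r,z), 4 vertices: (5,17) (5.5,7.5) (19,0) (18.5,37)
edge 0: (5,17)→(5.5,7.5)  cross = 5·7.5 − 5.5·17 = -56.0000; (r_i+r_j)·cross = 10.5·-56.0000 = -588.0000
edge 1: (5.5,7.5)→(19,0)  cross = 5.5·0 − 19·7.5 = -142.5000; (r_i+r_j)·cross = 24.5·-142.5000 = -3491.2500
edge 2: (19,0)→(18.5,37)  cross = 19·37 − 18.5·0 = 703.0000; (r_i+r_j)·cross = 37.5·703.0000 = 26362.5000
edge 3: (18.5,37)→(5,17)  cross = 18.5·17 − 5·37 = 129.5000; (r_i+r_j)·cross = 23.5·129.5000 = 3043.2500
Σcross = 634.0000 → A = |Σcross|/2 = 317.0000 mm²
Σ(r_i+r_j)·cross = 25326.5000 → first moment M = |Σ|/6 = 4221.0833
R_c = M/A = 4221.0833/317.0000 = 13.3157 mm
θ = 194° = 3.385939 rad
V = θ·R_c·A = 3.385939·13.3157·317.0000 = 14292.330 mm³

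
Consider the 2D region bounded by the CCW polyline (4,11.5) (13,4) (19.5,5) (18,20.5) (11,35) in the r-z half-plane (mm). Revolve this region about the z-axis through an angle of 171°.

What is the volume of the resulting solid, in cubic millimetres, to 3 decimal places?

Profile (r,z), 5 vertices: (4,11.5) (13,4) (19.5,5) (18,20.5) (11,35)
edge 0: (4,11.5)→(13,4)  cross = 4·4 − 13·11.5 = -133.5000; (r_i+r_j)·cross = 17·-133.5000 = -2269.5000
edge 1: (13,4)→(19.5,5)  cross = 13·5 − 19.5·4 = -13.0000; (r_i+r_j)·cross = 32.5·-13.0000 = -422.5000
edge 2: (19.5,5)→(18,20.5)  cross = 19.5·20.5 − 18·5 = 309.7500; (r_i+r_j)·cross = 37.5·309.7500 = 11615.6250
edge 3: (18,20.5)→(11,35)  cross = 18·35 − 11·20.5 = 404.5000; (r_i+r_j)·cross = 29·404.5000 = 11730.5000
edge 4: (11,35)→(4,11.5)  cross = 11·11.5 − 4·35 = -13.5000; (r_i+r_j)·cross = 15·-13.5000 = -202.5000
Σcross = 554.2500 → A = |Σcross|/2 = 277.1250 mm²
Σ(r_i+r_j)·cross = 20451.6250 → first moment M = |Σ|/6 = 3408.6042
R_c = M/A = 3408.6042/277.1250 = 12.2999 mm
θ = 171° = 2.984513 rad
V = θ·R_c·A = 2.984513·12.2999·277.1250 = 10173.024 mm³

Volume = 10173.024 mm³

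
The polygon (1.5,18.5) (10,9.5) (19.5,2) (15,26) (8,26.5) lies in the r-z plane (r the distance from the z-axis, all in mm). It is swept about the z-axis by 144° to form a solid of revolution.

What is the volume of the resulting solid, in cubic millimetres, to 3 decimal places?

Volume = 6285.227 mm³

Profile (r,z), 5 vertices: (1.5,18.5) (10,9.5) (19.5,2) (15,26) (8,26.5)
edge 0: (1.5,18.5)→(10,9.5)  cross = 1.5·9.5 − 10·18.5 = -170.7500; (r_i+r_j)·cross = 11.5·-170.7500 = -1963.6250
edge 1: (10,9.5)→(19.5,2)  cross = 10·2 − 19.5·9.5 = -165.2500; (r_i+r_j)·cross = 29.5·-165.2500 = -4874.8750
edge 2: (19.5,2)→(15,26)  cross = 19.5·26 − 15·2 = 477.0000; (r_i+r_j)·cross = 34.5·477.0000 = 16456.5000
edge 3: (15,26)→(8,26.5)  cross = 15·26.5 − 8·26 = 189.5000; (r_i+r_j)·cross = 23·189.5000 = 4358.5000
edge 4: (8,26.5)→(1.5,18.5)  cross = 8·18.5 − 1.5·26.5 = 108.2500; (r_i+r_j)·cross = 9.5·108.2500 = 1028.3750
Σcross = 438.7500 → A = |Σcross|/2 = 219.3750 mm²
Σ(r_i+r_j)·cross = 15004.8750 → first moment M = |Σ|/6 = 2500.8125
R_c = M/A = 2500.8125/219.3750 = 11.3997 mm
θ = 144° = 2.513274 rad
V = θ·R_c·A = 2.513274·11.3997·219.3750 = 6285.227 mm³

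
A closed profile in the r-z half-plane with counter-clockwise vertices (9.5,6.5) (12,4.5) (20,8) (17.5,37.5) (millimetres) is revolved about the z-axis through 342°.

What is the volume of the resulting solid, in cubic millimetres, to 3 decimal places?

Volume = 15680.258 mm³

Profile (r,z), 4 vertices: (9.5,6.5) (12,4.5) (20,8) (17.5,37.5)
edge 0: (9.5,6.5)→(12,4.5)  cross = 9.5·4.5 − 12·6.5 = -35.2500; (r_i+r_j)·cross = 21.5·-35.2500 = -757.8750
edge 1: (12,4.5)→(20,8)  cross = 12·8 − 20·4.5 = 6.0000; (r_i+r_j)·cross = 32·6.0000 = 192.0000
edge 2: (20,8)→(17.5,37.5)  cross = 20·37.5 − 17.5·8 = 610.0000; (r_i+r_j)·cross = 37.5·610.0000 = 22875.0000
edge 3: (17.5,37.5)→(9.5,6.5)  cross = 17.5·6.5 − 9.5·37.5 = -242.5000; (r_i+r_j)·cross = 27·-242.5000 = -6547.5000
Σcross = 338.2500 → A = |Σcross|/2 = 169.1250 mm²
Σ(r_i+r_j)·cross = 15761.6250 → first moment M = |Σ|/6 = 2626.9375
R_c = M/A = 2626.9375/169.1250 = 15.5325 mm
θ = 342° = 5.969026 rad
V = θ·R_c·A = 5.969026·15.5325·169.1250 = 15680.258 mm³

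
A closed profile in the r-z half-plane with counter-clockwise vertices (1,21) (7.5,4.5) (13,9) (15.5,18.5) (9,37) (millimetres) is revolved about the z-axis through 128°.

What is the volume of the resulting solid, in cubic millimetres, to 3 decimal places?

Volume = 4934.953 mm³

Profile (r,z), 5 vertices: (1,21) (7.5,4.5) (13,9) (15.5,18.5) (9,37)
edge 0: (1,21)→(7.5,4.5)  cross = 1·4.5 − 7.5·21 = -153.0000; (r_i+r_j)·cross = 8.5·-153.0000 = -1300.5000
edge 1: (7.5,4.5)→(13,9)  cross = 7.5·9 − 13·4.5 = 9.0000; (r_i+r_j)·cross = 20.5·9.0000 = 184.5000
edge 2: (13,9)→(15.5,18.5)  cross = 13·18.5 − 15.5·9 = 101.0000; (r_i+r_j)·cross = 28.5·101.0000 = 2878.5000
edge 3: (15.5,18.5)→(9,37)  cross = 15.5·37 − 9·18.5 = 407.0000; (r_i+r_j)·cross = 24.5·407.0000 = 9971.5000
edge 4: (9,37)→(1,21)  cross = 9·21 − 1·37 = 152.0000; (r_i+r_j)·cross = 10·152.0000 = 1520.0000
Σcross = 516.0000 → A = |Σcross|/2 = 258.0000 mm²
Σ(r_i+r_j)·cross = 13254.0000 → first moment M = |Σ|/6 = 2209.0000
R_c = M/A = 2209.0000/258.0000 = 8.5620 mm
θ = 128° = 2.234021 rad
V = θ·R_c·A = 2.234021·8.5620·258.0000 = 4934.953 mm³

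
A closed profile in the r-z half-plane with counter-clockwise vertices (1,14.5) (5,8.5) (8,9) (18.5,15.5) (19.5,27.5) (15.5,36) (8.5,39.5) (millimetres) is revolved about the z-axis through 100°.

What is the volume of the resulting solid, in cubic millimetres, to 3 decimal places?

Profile (r,z), 7 vertices: (1,14.5) (5,8.5) (8,9) (18.5,15.5) (19.5,27.5) (15.5,36) (8.5,39.5)
edge 0: (1,14.5)→(5,8.5)  cross = 1·8.5 − 5·14.5 = -64.0000; (r_i+r_j)·cross = 6·-64.0000 = -384.0000
edge 1: (5,8.5)→(8,9)  cross = 5·9 − 8·8.5 = -23.0000; (r_i+r_j)·cross = 13·-23.0000 = -299.0000
edge 2: (8,9)→(18.5,15.5)  cross = 8·15.5 − 18.5·9 = -42.5000; (r_i+r_j)·cross = 26.5·-42.5000 = -1126.2500
edge 3: (18.5,15.5)→(19.5,27.5)  cross = 18.5·27.5 − 19.5·15.5 = 206.5000; (r_i+r_j)·cross = 38·206.5000 = 7847.0000
edge 4: (19.5,27.5)→(15.5,36)  cross = 19.5·36 − 15.5·27.5 = 275.7500; (r_i+r_j)·cross = 35·275.7500 = 9651.2500
edge 5: (15.5,36)→(8.5,39.5)  cross = 15.5·39.5 − 8.5·36 = 306.2500; (r_i+r_j)·cross = 24·306.2500 = 7350.0000
edge 6: (8.5,39.5)→(1,14.5)  cross = 8.5·14.5 − 1·39.5 = 83.7500; (r_i+r_j)·cross = 9.5·83.7500 = 795.6250
Σcross = 742.7500 → A = |Σcross|/2 = 371.3750 mm²
Σ(r_i+r_j)·cross = 23834.6250 → first moment M = |Σ|/6 = 3972.4375
R_c = M/A = 3972.4375/371.3750 = 10.6966 mm
θ = 100° = 1.745329 rad
V = θ·R_c·A = 1.745329·10.6966·371.3750 = 6933.211 mm³

Volume = 6933.211 mm³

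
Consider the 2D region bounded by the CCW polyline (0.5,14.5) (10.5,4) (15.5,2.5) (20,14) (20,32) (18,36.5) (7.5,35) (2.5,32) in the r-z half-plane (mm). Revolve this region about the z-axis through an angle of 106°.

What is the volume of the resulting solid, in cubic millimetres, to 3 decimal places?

Profile (r,z), 8 vertices: (0.5,14.5) (10.5,4) (15.5,2.5) (20,14) (20,32) (18,36.5) (7.5,35) (2.5,32)
edge 0: (0.5,14.5)→(10.5,4)  cross = 0.5·4 − 10.5·14.5 = -150.2500; (r_i+r_j)·cross = 11·-150.2500 = -1652.7500
edge 1: (10.5,4)→(15.5,2.5)  cross = 10.5·2.5 − 15.5·4 = -35.7500; (r_i+r_j)·cross = 26·-35.7500 = -929.5000
edge 2: (15.5,2.5)→(20,14)  cross = 15.5·14 − 20·2.5 = 167.0000; (r_i+r_j)·cross = 35.5·167.0000 = 5928.5000
edge 3: (20,14)→(20,32)  cross = 20·32 − 20·14 = 360.0000; (r_i+r_j)·cross = 40·360.0000 = 14400.0000
edge 4: (20,32)→(18,36.5)  cross = 20·36.5 − 18·32 = 154.0000; (r_i+r_j)·cross = 38·154.0000 = 5852.0000
edge 5: (18,36.5)→(7.5,35)  cross = 18·35 − 7.5·36.5 = 356.2500; (r_i+r_j)·cross = 25.5·356.2500 = 9084.3750
edge 6: (7.5,35)→(2.5,32)  cross = 7.5·32 − 2.5·35 = 152.5000; (r_i+r_j)·cross = 10·152.5000 = 1525.0000
edge 7: (2.5,32)→(0.5,14.5)  cross = 2.5·14.5 − 0.5·32 = 20.2500; (r_i+r_j)·cross = 3·20.2500 = 60.7500
Σcross = 1024.0000 → A = |Σcross|/2 = 512.0000 mm²
Σ(r_i+r_j)·cross = 34268.3750 → first moment M = |Σ|/6 = 5711.3958
R_c = M/A = 5711.3958/512.0000 = 11.1551 mm
θ = 106° = 1.850049 rad
V = θ·R_c·A = 1.850049·11.1551·512.0000 = 10566.362 mm³

Volume = 10566.362 mm³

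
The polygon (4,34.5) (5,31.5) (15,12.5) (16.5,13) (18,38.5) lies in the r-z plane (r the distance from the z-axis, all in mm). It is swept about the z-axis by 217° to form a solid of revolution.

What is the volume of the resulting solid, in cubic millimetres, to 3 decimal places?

Volume = 9559.466 mm³

Profile (r,z), 5 vertices: (4,34.5) (5,31.5) (15,12.5) (16.5,13) (18,38.5)
edge 0: (4,34.5)→(5,31.5)  cross = 4·31.5 − 5·34.5 = -46.5000; (r_i+r_j)·cross = 9·-46.5000 = -418.5000
edge 1: (5,31.5)→(15,12.5)  cross = 5·12.5 − 15·31.5 = -410.0000; (r_i+r_j)·cross = 20·-410.0000 = -8200.0000
edge 2: (15,12.5)→(16.5,13)  cross = 15·13 − 16.5·12.5 = -11.2500; (r_i+r_j)·cross = 31.5·-11.2500 = -354.3750
edge 3: (16.5,13)→(18,38.5)  cross = 16.5·38.5 − 18·13 = 401.2500; (r_i+r_j)·cross = 34.5·401.2500 = 13843.1250
edge 4: (18,38.5)→(4,34.5)  cross = 18·34.5 − 4·38.5 = 467.0000; (r_i+r_j)·cross = 22·467.0000 = 10274.0000
Σcross = 400.5000 → A = |Σcross|/2 = 200.2500 mm²
Σ(r_i+r_j)·cross = 15144.2500 → first moment M = |Σ|/6 = 2524.0417
R_c = M/A = 2524.0417/200.2500 = 12.6045 mm
θ = 217° = 3.787364 rad
V = θ·R_c·A = 3.787364·12.6045·200.2500 = 9559.466 mm³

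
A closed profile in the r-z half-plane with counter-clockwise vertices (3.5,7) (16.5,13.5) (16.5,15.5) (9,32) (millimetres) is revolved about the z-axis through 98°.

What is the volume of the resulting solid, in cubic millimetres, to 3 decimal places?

Profile (r,z), 4 vertices: (3.5,7) (16.5,13.5) (16.5,15.5) (9,32)
edge 0: (3.5,7)→(16.5,13.5)  cross = 3.5·13.5 − 16.5·7 = -68.2500; (r_i+r_j)·cross = 20·-68.2500 = -1365.0000
edge 1: (16.5,13.5)→(16.5,15.5)  cross = 16.5·15.5 − 16.5·13.5 = 33.0000; (r_i+r_j)·cross = 33·33.0000 = 1089.0000
edge 2: (16.5,15.5)→(9,32)  cross = 16.5·32 − 9·15.5 = 388.5000; (r_i+r_j)·cross = 25.5·388.5000 = 9906.7500
edge 3: (9,32)→(3.5,7)  cross = 9·7 − 3.5·32 = -49.0000; (r_i+r_j)·cross = 12.5·-49.0000 = -612.5000
Σcross = 304.2500 → A = |Σcross|/2 = 152.1250 mm²
Σ(r_i+r_j)·cross = 9018.2500 → first moment M = |Σ|/6 = 1503.0417
R_c = M/A = 1503.0417/152.1250 = 9.8803 mm
θ = 98° = 1.710423 rad
V = θ·R_c·A = 1.710423·9.8803·152.1250 = 2570.837 mm³

Volume = 2570.837 mm³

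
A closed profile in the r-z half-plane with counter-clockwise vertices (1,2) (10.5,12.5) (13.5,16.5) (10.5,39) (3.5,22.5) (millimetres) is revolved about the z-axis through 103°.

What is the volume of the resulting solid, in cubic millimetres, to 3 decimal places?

Volume = 2940.720 mm³

Profile (r,z), 5 vertices: (1,2) (10.5,12.5) (13.5,16.5) (10.5,39) (3.5,22.5)
edge 0: (1,2)→(10.5,12.5)  cross = 1·12.5 − 10.5·2 = -8.5000; (r_i+r_j)·cross = 11.5·-8.5000 = -97.7500
edge 1: (10.5,12.5)→(13.5,16.5)  cross = 10.5·16.5 − 13.5·12.5 = 4.5000; (r_i+r_j)·cross = 24·4.5000 = 108.0000
edge 2: (13.5,16.5)→(10.5,39)  cross = 13.5·39 − 10.5·16.5 = 353.2500; (r_i+r_j)·cross = 24·353.2500 = 8478.0000
edge 3: (10.5,39)→(3.5,22.5)  cross = 10.5·22.5 − 3.5·39 = 99.7500; (r_i+r_j)·cross = 14·99.7500 = 1396.5000
edge 4: (3.5,22.5)→(1,2)  cross = 3.5·2 − 1·22.5 = -15.5000; (r_i+r_j)·cross = 4.5·-15.5000 = -69.7500
Σcross = 433.5000 → A = |Σcross|/2 = 216.7500 mm²
Σ(r_i+r_j)·cross = 9815.0000 → first moment M = |Σ|/6 = 1635.8333
R_c = M/A = 1635.8333/216.7500 = 7.5471 mm
θ = 103° = 1.797689 rad
V = θ·R_c·A = 1.797689·7.5471·216.7500 = 2940.720 mm³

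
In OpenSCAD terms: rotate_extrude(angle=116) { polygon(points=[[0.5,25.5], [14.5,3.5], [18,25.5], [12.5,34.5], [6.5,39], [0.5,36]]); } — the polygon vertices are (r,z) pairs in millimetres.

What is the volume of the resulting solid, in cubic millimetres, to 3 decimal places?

Profile (r,z), 6 vertices: (0.5,25.5) (14.5,3.5) (18,25.5) (12.5,34.5) (6.5,39) (0.5,36)
edge 0: (0.5,25.5)→(14.5,3.5)  cross = 0.5·3.5 − 14.5·25.5 = -368.0000; (r_i+r_j)·cross = 15·-368.0000 = -5520.0000
edge 1: (14.5,3.5)→(18,25.5)  cross = 14.5·25.5 − 18·3.5 = 306.7500; (r_i+r_j)·cross = 32.5·306.7500 = 9969.3750
edge 2: (18,25.5)→(12.5,34.5)  cross = 18·34.5 − 12.5·25.5 = 302.2500; (r_i+r_j)·cross = 30.5·302.2500 = 9218.6250
edge 3: (12.5,34.5)→(6.5,39)  cross = 12.5·39 − 6.5·34.5 = 263.2500; (r_i+r_j)·cross = 19·263.2500 = 5001.7500
edge 4: (6.5,39)→(0.5,36)  cross = 6.5·36 − 0.5·39 = 214.5000; (r_i+r_j)·cross = 7·214.5000 = 1501.5000
edge 5: (0.5,36)→(0.5,25.5)  cross = 0.5·25.5 − 0.5·36 = -5.2500; (r_i+r_j)·cross = 1·-5.2500 = -5.2500
Σcross = 713.5000 → A = |Σcross|/2 = 356.7500 mm²
Σ(r_i+r_j)·cross = 20166.0000 → first moment M = |Σ|/6 = 3361.0000
R_c = M/A = 3361.0000/356.7500 = 9.4212 mm
θ = 116° = 2.024582 rad
V = θ·R_c·A = 2.024582·9.4212·356.7500 = 6804.620 mm³

Volume = 6804.620 mm³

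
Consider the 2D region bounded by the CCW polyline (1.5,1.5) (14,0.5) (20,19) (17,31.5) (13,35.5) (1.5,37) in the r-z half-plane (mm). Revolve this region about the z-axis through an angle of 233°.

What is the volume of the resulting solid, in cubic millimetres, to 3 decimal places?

Volume = 21425.481 mm³

Profile (r,z), 6 vertices: (1.5,1.5) (14,0.5) (20,19) (17,31.5) (13,35.5) (1.5,37)
edge 0: (1.5,1.5)→(14,0.5)  cross = 1.5·0.5 − 14·1.5 = -20.2500; (r_i+r_j)·cross = 15.5·-20.2500 = -313.8750
edge 1: (14,0.5)→(20,19)  cross = 14·19 − 20·0.5 = 256.0000; (r_i+r_j)·cross = 34·256.0000 = 8704.0000
edge 2: (20,19)→(17,31.5)  cross = 20·31.5 − 17·19 = 307.0000; (r_i+r_j)·cross = 37·307.0000 = 11359.0000
edge 3: (17,31.5)→(13,35.5)  cross = 17·35.5 − 13·31.5 = 194.0000; (r_i+r_j)·cross = 30·194.0000 = 5820.0000
edge 4: (13,35.5)→(1.5,37)  cross = 13·37 − 1.5·35.5 = 427.7500; (r_i+r_j)·cross = 14.5·427.7500 = 6202.3750
edge 5: (1.5,37)→(1.5,1.5)  cross = 1.5·1.5 − 1.5·37 = -53.2500; (r_i+r_j)·cross = 3·-53.2500 = -159.7500
Σcross = 1111.2500 → A = |Σcross|/2 = 555.6250 mm²
Σ(r_i+r_j)·cross = 31611.7500 → first moment M = |Σ|/6 = 5268.6250
R_c = M/A = 5268.6250/555.6250 = 9.4823 mm
θ = 233° = 4.066617 rad
V = θ·R_c·A = 4.066617·9.4823·555.6250 = 21425.481 mm³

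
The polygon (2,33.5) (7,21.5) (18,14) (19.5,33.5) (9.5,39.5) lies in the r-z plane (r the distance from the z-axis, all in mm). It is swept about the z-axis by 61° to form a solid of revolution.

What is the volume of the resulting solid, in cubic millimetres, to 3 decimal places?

Profile (r,z), 5 vertices: (2,33.5) (7,21.5) (18,14) (19.5,33.5) (9.5,39.5)
edge 0: (2,33.5)→(7,21.5)  cross = 2·21.5 − 7·33.5 = -191.5000; (r_i+r_j)·cross = 9·-191.5000 = -1723.5000
edge 1: (7,21.5)→(18,14)  cross = 7·14 − 18·21.5 = -289.0000; (r_i+r_j)·cross = 25·-289.0000 = -7225.0000
edge 2: (18,14)→(19.5,33.5)  cross = 18·33.5 − 19.5·14 = 330.0000; (r_i+r_j)·cross = 37.5·330.0000 = 12375.0000
edge 3: (19.5,33.5)→(9.5,39.5)  cross = 19.5·39.5 − 9.5·33.5 = 452.0000; (r_i+r_j)·cross = 29·452.0000 = 13108.0000
edge 4: (9.5,39.5)→(2,33.5)  cross = 9.5·33.5 − 2·39.5 = 239.2500; (r_i+r_j)·cross = 11.5·239.2500 = 2751.3750
Σcross = 540.7500 → A = |Σcross|/2 = 270.3750 mm²
Σ(r_i+r_j)·cross = 19285.8750 → first moment M = |Σ|/6 = 3214.3125
R_c = M/A = 3214.3125/270.3750 = 11.8883 mm
θ = 61° = 1.064651 rad
V = θ·R_c·A = 1.064651·11.8883·270.3750 = 3422.121 mm³

Volume = 3422.121 mm³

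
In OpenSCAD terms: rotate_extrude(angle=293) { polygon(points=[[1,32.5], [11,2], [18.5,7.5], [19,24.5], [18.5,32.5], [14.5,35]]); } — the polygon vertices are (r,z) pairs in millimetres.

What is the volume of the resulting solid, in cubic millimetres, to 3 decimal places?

Profile (r,z), 6 vertices: (1,32.5) (11,2) (18.5,7.5) (19,24.5) (18.5,32.5) (14.5,35)
edge 0: (1,32.5)→(11,2)  cross = 1·2 − 11·32.5 = -355.5000; (r_i+r_j)·cross = 12·-355.5000 = -4266.0000
edge 1: (11,2)→(18.5,7.5)  cross = 11·7.5 − 18.5·2 = 45.5000; (r_i+r_j)·cross = 29.5·45.5000 = 1342.2500
edge 2: (18.5,7.5)→(19,24.5)  cross = 18.5·24.5 − 19·7.5 = 310.7500; (r_i+r_j)·cross = 37.5·310.7500 = 11653.1250
edge 3: (19,24.5)→(18.5,32.5)  cross = 19·32.5 − 18.5·24.5 = 164.2500; (r_i+r_j)·cross = 37.5·164.2500 = 6159.3750
edge 4: (18.5,32.5)→(14.5,35)  cross = 18.5·35 − 14.5·32.5 = 176.2500; (r_i+r_j)·cross = 33·176.2500 = 5816.2500
edge 5: (14.5,35)→(1,32.5)  cross = 14.5·32.5 − 1·35 = 436.2500; (r_i+r_j)·cross = 15.5·436.2500 = 6761.8750
Σcross = 777.5000 → A = |Σcross|/2 = 388.7500 mm²
Σ(r_i+r_j)·cross = 27466.8750 → first moment M = |Σ|/6 = 4577.8125
R_c = M/A = 4577.8125/388.7500 = 11.7757 mm
θ = 293° = 5.113815 rad
V = θ·R_c·A = 5.113815·11.7757·388.7500 = 23410.085 mm³

Volume = 23410.085 mm³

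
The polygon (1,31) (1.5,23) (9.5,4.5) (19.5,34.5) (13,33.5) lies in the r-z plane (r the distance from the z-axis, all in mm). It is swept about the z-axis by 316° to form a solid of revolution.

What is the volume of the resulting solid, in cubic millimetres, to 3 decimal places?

Profile (r,z), 5 vertices: (1,31) (1.5,23) (9.5,4.5) (19.5,34.5) (13,33.5)
edge 0: (1,31)→(1.5,23)  cross = 1·23 − 1.5·31 = -23.5000; (r_i+r_j)·cross = 2.5·-23.5000 = -58.7500
edge 1: (1.5,23)→(9.5,4.5)  cross = 1.5·4.5 − 9.5·23 = -211.7500; (r_i+r_j)·cross = 11·-211.7500 = -2329.2500
edge 2: (9.5,4.5)→(19.5,34.5)  cross = 9.5·34.5 − 19.5·4.5 = 240.0000; (r_i+r_j)·cross = 29·240.0000 = 6960.0000
edge 3: (19.5,34.5)→(13,33.5)  cross = 19.5·33.5 − 13·34.5 = 204.7500; (r_i+r_j)·cross = 32.5·204.7500 = 6654.3750
edge 4: (13,33.5)→(1,31)  cross = 13·31 − 1·33.5 = 369.5000; (r_i+r_j)·cross = 14·369.5000 = 5173.0000
Σcross = 579.0000 → A = |Σcross|/2 = 289.5000 mm²
Σ(r_i+r_j)·cross = 16399.3750 → first moment M = |Σ|/6 = 2733.2292
R_c = M/A = 2733.2292/289.5000 = 9.4412 mm
θ = 316° = 5.515240 rad
V = θ·R_c·A = 5.515240·9.4412·289.5000 = 15074.416 mm³

Volume = 15074.416 mm³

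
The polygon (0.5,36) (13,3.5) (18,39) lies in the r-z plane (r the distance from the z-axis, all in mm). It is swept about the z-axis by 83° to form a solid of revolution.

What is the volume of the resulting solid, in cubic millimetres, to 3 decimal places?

Profile (r,z), 3 vertices: (0.5,36) (13,3.5) (18,39)
edge 0: (0.5,36)→(13,3.5)  cross = 0.5·3.5 − 13·36 = -466.2500; (r_i+r_j)·cross = 13.5·-466.2500 = -6294.3750
edge 1: (13,3.5)→(18,39)  cross = 13·39 − 18·3.5 = 444.0000; (r_i+r_j)·cross = 31·444.0000 = 13764.0000
edge 2: (18,39)→(0.5,36)  cross = 18·36 − 0.5·39 = 628.5000; (r_i+r_j)·cross = 18.5·628.5000 = 11627.2500
Σcross = 606.2500 → A = |Σcross|/2 = 303.1250 mm²
Σ(r_i+r_j)·cross = 19096.8750 → first moment M = |Σ|/6 = 3182.8125
R_c = M/A = 3182.8125/303.1250 = 10.5000 mm
θ = 83° = 1.448623 rad
V = θ·R_c·A = 1.448623·10.5000·303.1250 = 4610.696 mm³

Volume = 4610.696 mm³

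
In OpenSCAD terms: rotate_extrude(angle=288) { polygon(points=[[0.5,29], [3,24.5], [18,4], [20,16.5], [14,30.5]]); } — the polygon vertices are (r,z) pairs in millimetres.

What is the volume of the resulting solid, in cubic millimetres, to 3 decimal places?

Profile (r,z), 5 vertices: (0.5,29) (3,24.5) (18,4) (20,16.5) (14,30.5)
edge 0: (0.5,29)→(3,24.5)  cross = 0.5·24.5 − 3·29 = -74.7500; (r_i+r_j)·cross = 3.5·-74.7500 = -261.6250
edge 1: (3,24.5)→(18,4)  cross = 3·4 − 18·24.5 = -429.0000; (r_i+r_j)·cross = 21·-429.0000 = -9009.0000
edge 2: (18,4)→(20,16.5)  cross = 18·16.5 − 20·4 = 217.0000; (r_i+r_j)·cross = 38·217.0000 = 8246.0000
edge 3: (20,16.5)→(14,30.5)  cross = 20·30.5 − 14·16.5 = 379.0000; (r_i+r_j)·cross = 34·379.0000 = 12886.0000
edge 4: (14,30.5)→(0.5,29)  cross = 14·29 − 0.5·30.5 = 390.7500; (r_i+r_j)·cross = 14.5·390.7500 = 5665.8750
Σcross = 483.0000 → A = |Σcross|/2 = 241.5000 mm²
Σ(r_i+r_j)·cross = 17527.2500 → first moment M = |Σ|/6 = 2921.2083
R_c = M/A = 2921.2083/241.5000 = 12.0961 mm
θ = 288° = 5.026548 rad
V = θ·R_c·A = 5.026548·12.0961·241.5000 = 14683.595 mm³

Volume = 14683.595 mm³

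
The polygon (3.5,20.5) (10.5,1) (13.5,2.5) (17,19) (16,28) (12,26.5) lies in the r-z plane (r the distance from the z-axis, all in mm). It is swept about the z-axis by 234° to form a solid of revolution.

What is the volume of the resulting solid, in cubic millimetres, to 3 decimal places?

Profile (r,z), 6 vertices: (3.5,20.5) (10.5,1) (13.5,2.5) (17,19) (16,28) (12,26.5)
edge 0: (3.5,20.5)→(10.5,1)  cross = 3.5·1 − 10.5·20.5 = -211.7500; (r_i+r_j)·cross = 14·-211.7500 = -2964.5000
edge 1: (10.5,1)→(13.5,2.5)  cross = 10.5·2.5 − 13.5·1 = 12.7500; (r_i+r_j)·cross = 24·12.7500 = 306.0000
edge 2: (13.5,2.5)→(17,19)  cross = 13.5·19 − 17·2.5 = 214.0000; (r_i+r_j)·cross = 30.5·214.0000 = 6527.0000
edge 3: (17,19)→(16,28)  cross = 17·28 − 16·19 = 172.0000; (r_i+r_j)·cross = 33·172.0000 = 5676.0000
edge 4: (16,28)→(12,26.5)  cross = 16·26.5 − 12·28 = 88.0000; (r_i+r_j)·cross = 28·88.0000 = 2464.0000
edge 5: (12,26.5)→(3.5,20.5)  cross = 12·20.5 − 3.5·26.5 = 153.2500; (r_i+r_j)·cross = 15.5·153.2500 = 2375.3750
Σcross = 428.2500 → A = |Σcross|/2 = 214.1250 mm²
Σ(r_i+r_j)·cross = 14383.8750 → first moment M = |Σ|/6 = 2397.3125
R_c = M/A = 2397.3125/214.1250 = 11.1959 mm
θ = 234° = 4.084070 rad
V = θ·R_c·A = 4.084070·11.1959·214.1250 = 9790.793 mm³

Volume = 9790.793 mm³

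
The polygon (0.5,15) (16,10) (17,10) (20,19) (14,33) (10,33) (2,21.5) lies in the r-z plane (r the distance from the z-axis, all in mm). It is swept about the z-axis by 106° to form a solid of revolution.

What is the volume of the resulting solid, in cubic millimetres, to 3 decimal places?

Volume = 5779.437 mm³

Profile (r,z), 7 vertices: (0.5,15) (16,10) (17,10) (20,19) (14,33) (10,33) (2,21.5)
edge 0: (0.5,15)→(16,10)  cross = 0.5·10 − 16·15 = -235.0000; (r_i+r_j)·cross = 16.5·-235.0000 = -3877.5000
edge 1: (16,10)→(17,10)  cross = 16·10 − 17·10 = -10.0000; (r_i+r_j)·cross = 33·-10.0000 = -330.0000
edge 2: (17,10)→(20,19)  cross = 17·19 − 20·10 = 123.0000; (r_i+r_j)·cross = 37·123.0000 = 4551.0000
edge 3: (20,19)→(14,33)  cross = 20·33 − 14·19 = 394.0000; (r_i+r_j)·cross = 34·394.0000 = 13396.0000
edge 4: (14,33)→(10,33)  cross = 14·33 − 10·33 = 132.0000; (r_i+r_j)·cross = 24·132.0000 = 3168.0000
edge 5: (10,33)→(2,21.5)  cross = 10·21.5 − 2·33 = 149.0000; (r_i+r_j)·cross = 12·149.0000 = 1788.0000
edge 6: (2,21.5)→(0.5,15)  cross = 2·15 − 0.5·21.5 = 19.2500; (r_i+r_j)·cross = 2.5·19.2500 = 48.1250
Σcross = 572.2500 → A = |Σcross|/2 = 286.1250 mm²
Σ(r_i+r_j)·cross = 18743.6250 → first moment M = |Σ|/6 = 3123.9375
R_c = M/A = 3123.9375/286.1250 = 10.9181 mm
θ = 106° = 1.850049 rad
V = θ·R_c·A = 1.850049·10.9181·286.1250 = 5779.437 mm³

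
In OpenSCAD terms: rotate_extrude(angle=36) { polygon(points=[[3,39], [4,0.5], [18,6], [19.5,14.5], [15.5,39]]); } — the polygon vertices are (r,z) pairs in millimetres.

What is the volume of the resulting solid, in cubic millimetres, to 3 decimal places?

Volume = 3394.857 mm³

Profile (r,z), 5 vertices: (3,39) (4,0.5) (18,6) (19.5,14.5) (15.5,39)
edge 0: (3,39)→(4,0.5)  cross = 3·0.5 − 4·39 = -154.5000; (r_i+r_j)·cross = 7·-154.5000 = -1081.5000
edge 1: (4,0.5)→(18,6)  cross = 4·6 − 18·0.5 = 15.0000; (r_i+r_j)·cross = 22·15.0000 = 330.0000
edge 2: (18,6)→(19.5,14.5)  cross = 18·14.5 − 19.5·6 = 144.0000; (r_i+r_j)·cross = 37.5·144.0000 = 5400.0000
edge 3: (19.5,14.5)→(15.5,39)  cross = 19.5·39 − 15.5·14.5 = 535.7500; (r_i+r_j)·cross = 35·535.7500 = 18751.2500
edge 4: (15.5,39)→(3,39)  cross = 15.5·39 − 3·39 = 487.5000; (r_i+r_j)·cross = 18.5·487.5000 = 9018.7500
Σcross = 1027.7500 → A = |Σcross|/2 = 513.8750 mm²
Σ(r_i+r_j)·cross = 32418.5000 → first moment M = |Σ|/6 = 5403.0833
R_c = M/A = 5403.0833/513.8750 = 10.5144 mm
θ = 36° = 0.628319 rad
V = θ·R_c·A = 0.628319·10.5144·513.8750 = 3394.857 mm³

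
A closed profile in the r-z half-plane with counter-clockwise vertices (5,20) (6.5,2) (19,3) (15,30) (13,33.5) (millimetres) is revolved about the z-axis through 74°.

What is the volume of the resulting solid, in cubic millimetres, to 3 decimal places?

Volume = 4480.203 mm³

Profile (r,z), 5 vertices: (5,20) (6.5,2) (19,3) (15,30) (13,33.5)
edge 0: (5,20)→(6.5,2)  cross = 5·2 − 6.5·20 = -120.0000; (r_i+r_j)·cross = 11.5·-120.0000 = -1380.0000
edge 1: (6.5,2)→(19,3)  cross = 6.5·3 − 19·2 = -18.5000; (r_i+r_j)·cross = 25.5·-18.5000 = -471.7500
edge 2: (19,3)→(15,30)  cross = 19·30 − 15·3 = 525.0000; (r_i+r_j)·cross = 34·525.0000 = 17850.0000
edge 3: (15,30)→(13,33.5)  cross = 15·33.5 − 13·30 = 112.5000; (r_i+r_j)·cross = 28·112.5000 = 3150.0000
edge 4: (13,33.5)→(5,20)  cross = 13·20 − 5·33.5 = 92.5000; (r_i+r_j)·cross = 18·92.5000 = 1665.0000
Σcross = 591.5000 → A = |Σcross|/2 = 295.7500 mm²
Σ(r_i+r_j)·cross = 20813.2500 → first moment M = |Σ|/6 = 3468.8750
R_c = M/A = 3468.8750/295.7500 = 11.7291 mm
θ = 74° = 1.291544 rad
V = θ·R_c·A = 1.291544·11.7291·295.7500 = 4480.203 mm³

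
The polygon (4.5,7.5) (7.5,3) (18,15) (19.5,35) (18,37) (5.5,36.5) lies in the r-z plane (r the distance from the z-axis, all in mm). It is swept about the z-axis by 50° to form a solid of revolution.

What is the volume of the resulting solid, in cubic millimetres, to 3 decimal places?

Volume = 3853.323 mm³

Profile (r,z), 6 vertices: (4.5,7.5) (7.5,3) (18,15) (19.5,35) (18,37) (5.5,36.5)
edge 0: (4.5,7.5)→(7.5,3)  cross = 4.5·3 − 7.5·7.5 = -42.7500; (r_i+r_j)·cross = 12·-42.7500 = -513.0000
edge 1: (7.5,3)→(18,15)  cross = 7.5·15 − 18·3 = 58.5000; (r_i+r_j)·cross = 25.5·58.5000 = 1491.7500
edge 2: (18,15)→(19.5,35)  cross = 18·35 − 19.5·15 = 337.5000; (r_i+r_j)·cross = 37.5·337.5000 = 12656.2500
edge 3: (19.5,35)→(18,37)  cross = 19.5·37 − 18·35 = 91.5000; (r_i+r_j)·cross = 37.5·91.5000 = 3431.2500
edge 4: (18,37)→(5.5,36.5)  cross = 18·36.5 − 5.5·37 = 453.5000; (r_i+r_j)·cross = 23.5·453.5000 = 10657.2500
edge 5: (5.5,36.5)→(4.5,7.5)  cross = 5.5·7.5 − 4.5·36.5 = -123.0000; (r_i+r_j)·cross = 10·-123.0000 = -1230.0000
Σcross = 775.2500 → A = |Σcross|/2 = 387.6250 mm²
Σ(r_i+r_j)·cross = 26493.5000 → first moment M = |Σ|/6 = 4415.5833
R_c = M/A = 4415.5833/387.6250 = 11.3914 mm
θ = 50° = 0.872665 rad
V = θ·R_c·A = 0.872665·11.3914·387.6250 = 3853.323 mm³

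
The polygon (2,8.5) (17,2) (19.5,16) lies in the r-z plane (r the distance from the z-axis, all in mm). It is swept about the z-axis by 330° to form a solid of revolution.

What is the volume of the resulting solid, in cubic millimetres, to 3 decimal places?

Volume = 8361.600 mm³

Profile (r,z), 3 vertices: (2,8.5) (17,2) (19.5,16)
edge 0: (2,8.5)→(17,2)  cross = 2·2 − 17·8.5 = -140.5000; (r_i+r_j)·cross = 19·-140.5000 = -2669.5000
edge 1: (17,2)→(19.5,16)  cross = 17·16 − 19.5·2 = 233.0000; (r_i+r_j)·cross = 36.5·233.0000 = 8504.5000
edge 2: (19.5,16)→(2,8.5)  cross = 19.5·8.5 − 2·16 = 133.7500; (r_i+r_j)·cross = 21.5·133.7500 = 2875.6250
Σcross = 226.2500 → A = |Σcross|/2 = 113.1250 mm²
Σ(r_i+r_j)·cross = 8710.6250 → first moment M = |Σ|/6 = 1451.7708
R_c = M/A = 1451.7708/113.1250 = 12.8333 mm
θ = 330° = 5.759587 rad
V = θ·R_c·A = 5.759587·12.8333·113.1250 = 8361.600 mm³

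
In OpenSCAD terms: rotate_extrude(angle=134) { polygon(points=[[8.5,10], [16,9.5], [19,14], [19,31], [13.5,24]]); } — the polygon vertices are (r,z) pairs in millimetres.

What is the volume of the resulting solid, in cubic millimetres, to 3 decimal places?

Volume = 4504.269 mm³

Profile (r,z), 5 vertices: (8.5,10) (16,9.5) (19,14) (19,31) (13.5,24)
edge 0: (8.5,10)→(16,9.5)  cross = 8.5·9.5 − 16·10 = -79.2500; (r_i+r_j)·cross = 24.5·-79.2500 = -1941.6250
edge 1: (16,9.5)→(19,14)  cross = 16·14 − 19·9.5 = 43.5000; (r_i+r_j)·cross = 35·43.5000 = 1522.5000
edge 2: (19,14)→(19,31)  cross = 19·31 − 19·14 = 323.0000; (r_i+r_j)·cross = 38·323.0000 = 12274.0000
edge 3: (19,31)→(13.5,24)  cross = 19·24 − 13.5·31 = 37.5000; (r_i+r_j)·cross = 32.5·37.5000 = 1218.7500
edge 4: (13.5,24)→(8.5,10)  cross = 13.5·10 − 8.5·24 = -69.0000; (r_i+r_j)·cross = 22·-69.0000 = -1518.0000
Σcross = 255.7500 → A = |Σcross|/2 = 127.8750 mm²
Σ(r_i+r_j)·cross = 11555.6250 → first moment M = |Σ|/6 = 1925.9375
R_c = M/A = 1925.9375/127.8750 = 15.0611 mm
θ = 134° = 2.338741 rad
V = θ·R_c·A = 2.338741·15.0611·127.8750 = 4504.269 mm³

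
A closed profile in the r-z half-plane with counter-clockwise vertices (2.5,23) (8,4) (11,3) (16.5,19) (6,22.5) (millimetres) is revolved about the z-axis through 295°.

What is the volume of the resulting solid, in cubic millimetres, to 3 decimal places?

Volume = 7433.252 mm³

Profile (r,z), 5 vertices: (2.5,23) (8,4) (11,3) (16.5,19) (6,22.5)
edge 0: (2.5,23)→(8,4)  cross = 2.5·4 − 8·23 = -174.0000; (r_i+r_j)·cross = 10.5·-174.0000 = -1827.0000
edge 1: (8,4)→(11,3)  cross = 8·3 − 11·4 = -20.0000; (r_i+r_j)·cross = 19·-20.0000 = -380.0000
edge 2: (11,3)→(16.5,19)  cross = 11·19 − 16.5·3 = 159.5000; (r_i+r_j)·cross = 27.5·159.5000 = 4386.2500
edge 3: (16.5,19)→(6,22.5)  cross = 16.5·22.5 − 6·19 = 257.2500; (r_i+r_j)·cross = 22.5·257.2500 = 5788.1250
edge 4: (6,22.5)→(2.5,23)  cross = 6·23 − 2.5·22.5 = 81.7500; (r_i+r_j)·cross = 8.5·81.7500 = 694.8750
Σcross = 304.5000 → A = |Σcross|/2 = 152.2500 mm²
Σ(r_i+r_j)·cross = 8662.2500 → first moment M = |Σ|/6 = 1443.7083
R_c = M/A = 1443.7083/152.2500 = 9.4825 mm
θ = 295° = 5.148721 rad
V = θ·R_c·A = 5.148721·9.4825·152.2500 = 7433.252 mm³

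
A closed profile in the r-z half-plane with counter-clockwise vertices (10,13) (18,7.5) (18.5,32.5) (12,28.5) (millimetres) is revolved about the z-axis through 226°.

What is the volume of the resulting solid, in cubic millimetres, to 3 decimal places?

Volume = 8667.423 mm³

Profile (r,z), 4 vertices: (10,13) (18,7.5) (18.5,32.5) (12,28.5)
edge 0: (10,13)→(18,7.5)  cross = 10·7.5 − 18·13 = -159.0000; (r_i+r_j)·cross = 28·-159.0000 = -4452.0000
edge 1: (18,7.5)→(18.5,32.5)  cross = 18·32.5 − 18.5·7.5 = 446.2500; (r_i+r_j)·cross = 36.5·446.2500 = 16288.1250
edge 2: (18.5,32.5)→(12,28.5)  cross = 18.5·28.5 − 12·32.5 = 137.2500; (r_i+r_j)·cross = 30.5·137.2500 = 4186.1250
edge 3: (12,28.5)→(10,13)  cross = 12·13 − 10·28.5 = -129.0000; (r_i+r_j)·cross = 22·-129.0000 = -2838.0000
Σcross = 295.5000 → A = |Σcross|/2 = 147.7500 mm²
Σ(r_i+r_j)·cross = 13184.2500 → first moment M = |Σ|/6 = 2197.3750
R_c = M/A = 2197.3750/147.7500 = 14.8723 mm
θ = 226° = 3.944444 rad
V = θ·R_c·A = 3.944444·14.8723·147.7500 = 8667.423 mm³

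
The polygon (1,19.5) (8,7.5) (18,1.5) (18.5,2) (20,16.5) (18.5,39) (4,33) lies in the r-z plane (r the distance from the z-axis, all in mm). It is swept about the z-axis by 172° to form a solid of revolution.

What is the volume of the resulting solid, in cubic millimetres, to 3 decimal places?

Volume = 17365.312 mm³

Profile (r,z), 7 vertices: (1,19.5) (8,7.5) (18,1.5) (18.5,2) (20,16.5) (18.5,39) (4,33)
edge 0: (1,19.5)→(8,7.5)  cross = 1·7.5 − 8·19.5 = -148.5000; (r_i+r_j)·cross = 9·-148.5000 = -1336.5000
edge 1: (8,7.5)→(18,1.5)  cross = 8·1.5 − 18·7.5 = -123.0000; (r_i+r_j)·cross = 26·-123.0000 = -3198.0000
edge 2: (18,1.5)→(18.5,2)  cross = 18·2 − 18.5·1.5 = 8.2500; (r_i+r_j)·cross = 36.5·8.2500 = 301.1250
edge 3: (18.5,2)→(20,16.5)  cross = 18.5·16.5 − 20·2 = 265.2500; (r_i+r_j)·cross = 38.5·265.2500 = 10212.1250
edge 4: (20,16.5)→(18.5,39)  cross = 20·39 − 18.5·16.5 = 474.7500; (r_i+r_j)·cross = 38.5·474.7500 = 18277.8750
edge 5: (18.5,39)→(4,33)  cross = 18.5·33 − 4·39 = 454.5000; (r_i+r_j)·cross = 22.5·454.5000 = 10226.2500
edge 6: (4,33)→(1,19.5)  cross = 4·19.5 − 1·33 = 45.0000; (r_i+r_j)·cross = 5·45.0000 = 225.0000
Σcross = 976.2500 → A = |Σcross|/2 = 488.1250 mm²
Σ(r_i+r_j)·cross = 34707.8750 → first moment M = |Σ|/6 = 5784.6458
R_c = M/A = 5784.6458/488.1250 = 11.8507 mm
θ = 172° = 3.001966 rad
V = θ·R_c·A = 3.001966·11.8507·488.1250 = 17365.312 mm³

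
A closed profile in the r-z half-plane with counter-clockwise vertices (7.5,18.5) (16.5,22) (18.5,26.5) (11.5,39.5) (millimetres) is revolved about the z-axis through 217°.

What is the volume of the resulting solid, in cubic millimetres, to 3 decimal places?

Volume = 5609.245 mm³

Profile (r,z), 4 vertices: (7.5,18.5) (16.5,22) (18.5,26.5) (11.5,39.5)
edge 0: (7.5,18.5)→(16.5,22)  cross = 7.5·22 − 16.5·18.5 = -140.2500; (r_i+r_j)·cross = 24·-140.2500 = -3366.0000
edge 1: (16.5,22)→(18.5,26.5)  cross = 16.5·26.5 − 18.5·22 = 30.2500; (r_i+r_j)·cross = 35·30.2500 = 1058.7500
edge 2: (18.5,26.5)→(11.5,39.5)  cross = 18.5·39.5 − 11.5·26.5 = 426.0000; (r_i+r_j)·cross = 30·426.0000 = 12780.0000
edge 3: (11.5,39.5)→(7.5,18.5)  cross = 11.5·18.5 − 7.5·39.5 = -83.5000; (r_i+r_j)·cross = 19·-83.5000 = -1586.5000
Σcross = 232.5000 → A = |Σcross|/2 = 116.2500 mm²
Σ(r_i+r_j)·cross = 8886.2500 → first moment M = |Σ|/6 = 1481.0417
R_c = M/A = 1481.0417/116.2500 = 12.7401 mm
θ = 217° = 3.787364 rad
V = θ·R_c·A = 3.787364·12.7401·116.2500 = 5609.245 mm³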